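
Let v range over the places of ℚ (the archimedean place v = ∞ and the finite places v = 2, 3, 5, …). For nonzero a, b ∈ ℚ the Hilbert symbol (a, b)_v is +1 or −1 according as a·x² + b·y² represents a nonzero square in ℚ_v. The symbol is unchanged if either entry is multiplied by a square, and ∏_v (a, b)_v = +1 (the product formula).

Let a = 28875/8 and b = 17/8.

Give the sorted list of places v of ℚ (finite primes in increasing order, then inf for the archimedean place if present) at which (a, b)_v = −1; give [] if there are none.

(a, b) ≡ (2310, 34) mod (ℚ^×)²; places V = {2, 3, 5, 7, 11, 17, ∞}.
(a,b)_∞: sgn(2310)=+, sgn(34)=+, so +1.
(a,b)_3: α=1, u≡2; β=0, v≡1 (mod 3); (2|3)=-1, (1|3)=+1; sign (−1)^0·-1^0·+1^1 = +1.
(a,b)_7: α=1, u≡2; β=0, v≡3 (mod 7); (2|7)=+1, (3|7)=-1; sign (−1)^0·+1^0·-1^1 = -1.
(a,b)_2: α=-3, β=-3; u≡3, v≡1 (mod 8); ε(u)ε(v)=1·0, αω(v)=-3·0, βω(u)=-3·1; sum ≡ 1  ⇒  -1.
(a,b)_17: α=0, u≡16; β=1, v≡15 (mod 17); (16|17)=+1, (15|17)=+1; sign (−1)^0·+1^1·+1^0 = +1.
(a,b)_5: α=3, u≡2; β=0, v≡4 (mod 5); (2|5)=-1, (4|5)=+1; sign (−1)^0·-1^0·+1^3 = +1.
(a,b)_11: α=1, u≡5; β=0, v≡9 (mod 11); (5|11)=+1, (9|11)=+1; sign (−1)^0·+1^0·+1^1 = +1.
Ram(2310, 34) = {2, 7}; no ℚ_2-point on the conic.

[2, 7]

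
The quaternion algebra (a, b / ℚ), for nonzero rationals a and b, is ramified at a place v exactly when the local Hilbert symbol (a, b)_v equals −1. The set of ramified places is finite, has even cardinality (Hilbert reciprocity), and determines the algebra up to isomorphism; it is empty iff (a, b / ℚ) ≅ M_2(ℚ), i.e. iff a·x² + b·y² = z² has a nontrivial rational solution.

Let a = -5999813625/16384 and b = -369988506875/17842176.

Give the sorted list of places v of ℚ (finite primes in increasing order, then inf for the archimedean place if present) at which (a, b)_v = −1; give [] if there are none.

Mod squares: a ≡ -175305, b ≡ -432419. Check v ∈ {∞, 2, 3, 5, 11, 13, 29, 31, 37}.
v=2: v_2(a)=-14, v_2(b)=-14; units ≡ 7, 5 (mod 8); ε·ε+αω+βω = 1·0+-14·1+-14·0 ≡ 0  ⇒  (a,b)_2 = +1.
v=∞: -175305 < 0 and -432419 < 0  ⇒  (a,b)_∞ = -1.
v=29: a=29^1·(≡7), b=29^1·(≡1) mod 29; (7|29)=+1, (1|29)=+1; (−1)^{1·1·14}·(+1)^1·(+1)^1 = +1.
v=31: a=31^1·(≡5), b=31^1·(≡28) mod 31; (5|31)=+1, (28|31)=+1; (−1)^{1·1·15}·(+1)^1·(+1)^1 = -1.
v=11: a=11^0·(≡6), b=11^-2·(≡2) mod 11; (6|11)=-1, (2|11)=-1; (−1)^{0·-2·5}·(-1)^-2·(-1)^0 = +1.
v=3: a=3^1·(≡2), b=3^-2·(≡1) mod 3; (2|3)=-1, (1|3)=+1; (−1)^{1·-2·1}·(-1)^-2·(+1)^1 = +1.
v=13: a=13^1·(≡4), b=13^1·(≡3) mod 13; (4|13)=+1, (3|13)=+1; (−1)^{1·1·6}·(+1)^1·(+1)^1 = +1.
v=37: a=37^2·(≡7), b=37^3·(≡20) mod 37; (7|37)=+1, (20|37)=-1; (−1)^{2·3·18}·(+1)^3·(-1)^2 = +1.
v=5: a=5^3·(≡4), b=5^4·(≡4) mod 5; (4|5)=+1, (4|5)=+1; (−1)^{3·4·2}·(+1)^4·(+1)^3 = +1.
(-175305, -432419 / ℚ) ramifies at {31, ∞}: a division algebra.

[31, inf]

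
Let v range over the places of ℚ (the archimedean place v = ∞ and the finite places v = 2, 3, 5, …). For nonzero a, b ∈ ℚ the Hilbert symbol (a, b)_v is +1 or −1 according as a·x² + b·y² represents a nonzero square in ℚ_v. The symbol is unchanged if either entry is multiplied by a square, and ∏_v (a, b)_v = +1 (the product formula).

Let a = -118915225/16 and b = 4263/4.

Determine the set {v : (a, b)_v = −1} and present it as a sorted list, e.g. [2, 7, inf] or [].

[2, 3, 11, 37]

Mod squares: a ≡ -4756609, b ≡ 87. Check v ∈ {∞, 2, 3, 5, 7, 11, 13, 29, 31, 37}.
v=3: a=3^0·(≡2), b=3^1·(≡2) mod 3; (2|3)=-1, (2|3)=-1; (−1)^{0·1·1}·(-1)^1·(-1)^0 = -1.
v=29: a=29^1·(≡21), b=29^1·(≡15) mod 29; (21|29)=-1, (15|29)=-1; (−1)^{1·1·14}·(-1)^1·(-1)^1 = +1.
v=37: a=37^1·(≡5), b=37^0·(≡2) mod 37; (5|37)=-1, (2|37)=-1; (−1)^{1·0·18}·(-1)^0·(-1)^1 = -1.
v=31: a=31^1·(≡23), b=31^0·(≡4) mod 31; (23|31)=-1, (4|31)=+1; (−1)^{1·0·15}·(-1)^0·(+1)^1 = +1.
v=7: a=7^0·(≡6), b=7^2·(≡6) mod 7; (6|7)=-1, (6|7)=-1; (−1)^{0·2·3}·(-1)^2·(-1)^0 = +1.
v=∞: -4756609 < 0 and 87 > 0  ⇒  (a,b)_∞ = +1.
v=11: a=11^1·(≡10), b=11^0·(≡7) mod 11; (10|11)=-1, (7|11)=-1; (−1)^{1·0·5}·(-1)^0·(-1)^1 = -1.
v=5: a=5^2·(≡1), b=5^0·(≡2) mod 5; (1|5)=+1, (2|5)=-1; (−1)^{2·0·2}·(+1)^0·(-1)^2 = +1.
v=13: a=13^1·(≡7), b=13^0·(≡3) mod 13; (7|13)=-1, (3|13)=+1; (−1)^{1·0·6}·(-1)^0·(+1)^1 = +1.
v=2: v_2(a)=-4, v_2(b)=-2; units ≡ 7, 7 (mod 8); ε·ε+αω+βω = 1·1+-4·0+-2·0 ≡ 1  ⇒  (a,b)_2 = -1.
(-4756609, 87 / ℚ) ramifies at {2, 3, 11, 37}: a division algebra.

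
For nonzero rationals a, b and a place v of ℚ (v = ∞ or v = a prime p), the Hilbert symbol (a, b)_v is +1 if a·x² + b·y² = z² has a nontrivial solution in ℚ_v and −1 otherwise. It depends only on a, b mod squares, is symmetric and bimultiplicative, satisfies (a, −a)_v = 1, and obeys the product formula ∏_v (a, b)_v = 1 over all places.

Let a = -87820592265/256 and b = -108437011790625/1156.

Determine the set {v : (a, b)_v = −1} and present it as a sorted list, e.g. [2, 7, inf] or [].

(a, b) ≡ (-118465, -4857065) mod (ℚ^×)²; places V = {2, 3, 5, 7, 17, 19, 29, 41, 43, ∞}.
(a,b)_∞: sgn(-118465)=−, sgn(-4857065)=−, so -1.
(a,b)_5: α=1, u≡2; β=5, v≡2 (mod 5); (2|5)=-1, (2|5)=-1; sign (−1)^0·-1^5·-1^1 = +1.
(a,b)_7: α=2, u≡5; β=2, v≡1 (mod 7); (5|7)=-1, (1|7)=+1; sign (−1)^0·-1^2·+1^2 = +1.
(a,b)_19: α=1, u≡7; β=1, v≡13 (mod 19); (7|19)=+1, (13|19)=-1; sign (−1)^1·+1^1·-1^1 = +1.
(a,b)_2: α=-8, β=-2; u≡7, v≡7 (mod 8); ε(u)ε(v)=1·1, αω(v)=-8·0, βω(u)=-2·0; sum ≡ 1  ⇒  -1.
(a,b)_17: α=0, u≡16; β=-2, v≡14 (mod 17); (16|17)=+1, (14|17)=-1; sign (−1)^0·+1^-2·-1^0 = +1.
(a,b)_43: α=1, u≡23; β=1, v≡13 (mod 43); (23|43)=+1, (13|43)=+1; sign (−1)^1·+1^1·+1^1 = -1.
(a,b)_41: α=2, u≡16; β=1, v≡5 (mod 41); (16|41)=+1, (5|41)=+1; sign (−1)^0·+1^1·+1^2 = +1.
(a,b)_3: α=2, u≡2; β=6, v≡1 (mod 3); (2|3)=-1, (1|3)=+1; sign (−1)^0·-1^6·+1^2 = +1.
(a,b)_29: α=1, u≡28; β=1, v≡10 (mod 29); (28|29)=+1, (10|29)=-1; sign (−1)^0·+1^1·-1^1 = -1.
Ram(-118465, -4857065) = {2, 29, 43, ∞}; no ℚ_2-point on the conic.

[2, 29, 43, inf]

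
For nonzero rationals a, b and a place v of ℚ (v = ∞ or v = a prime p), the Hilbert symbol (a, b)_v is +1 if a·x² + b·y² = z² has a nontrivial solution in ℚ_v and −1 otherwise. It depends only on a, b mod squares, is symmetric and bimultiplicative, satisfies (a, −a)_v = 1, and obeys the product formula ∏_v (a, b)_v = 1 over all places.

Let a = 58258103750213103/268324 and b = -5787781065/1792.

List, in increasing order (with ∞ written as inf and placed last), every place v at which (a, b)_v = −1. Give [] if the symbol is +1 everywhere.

(a, b) ≡ (23, -8855) mod (ℚ^×)²; places V = {2, 3, 5, 7, 11, 23, 31, 37, ∞}.
(a,b)_11: α=2, u≡9; β=1, v≡4 (mod 11); (9|11)=+1, (4|11)=+1; sign (−1)^0·+1^1·+1^2 = +1.
(a,b)_2: α=-2, β=-8; u≡7, v≡1 (mod 8); ε(u)ε(v)=1·0, αω(v)=-2·0, βω(u)=-8·0; sum ≡ 0  ⇒  +1.
(a,b)_∞: sgn(23)=+, sgn(-8855)=−, so +1.
(a,b)_37: α=-2, u≡24; β=0, v≡4 (mod 37); (24|37)=-1, (4|37)=+1; sign (−1)^0·-1^0·+1^-2 = +1.
(a,b)_7: α=-2, u≡1; β=-1, v≡1 (mod 7); (1|7)=+1, (1|7)=+1; sign (−1)^0·+1^-1·+1^-2 = +1.
(a,b)_23: α=5, u≡1; β=3, v≡16 (mod 23); (1|23)=+1, (16|23)=+1; sign (−1)^1·+1^3·+1^5 = -1.
(a,b)_5: α=0, u≡2; β=1, v≡1 (mod 5); (2|5)=-1, (1|5)=+1; sign (−1)^0·-1^1·+1^0 = -1.
(a,b)_31: α=4, u≡3; β=2, v≡13 (mod 31); (3|31)=-1, (13|31)=-1; sign (−1)^0·-1^2·-1^4 = +1.
(a,b)_3: α=4, u≡2; β=2, v≡1 (mod 3); (2|3)=-1, (1|3)=+1; sign (−1)^0·-1^2·+1^4 = +1.
|Ram(23, -8855)| = 2, even; anisotropic at {5, 23}.

[5, 23]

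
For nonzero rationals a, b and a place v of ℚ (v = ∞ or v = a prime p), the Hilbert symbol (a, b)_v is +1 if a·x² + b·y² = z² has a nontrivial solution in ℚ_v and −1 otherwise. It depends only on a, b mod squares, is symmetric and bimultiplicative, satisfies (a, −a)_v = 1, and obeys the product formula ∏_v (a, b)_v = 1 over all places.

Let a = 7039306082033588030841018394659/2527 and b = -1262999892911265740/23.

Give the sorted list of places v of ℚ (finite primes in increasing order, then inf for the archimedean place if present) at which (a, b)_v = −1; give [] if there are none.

[3, 5, 7, 29, 37, 41]

(a, b) ≡ (22533, -1919005) mod (ℚ^×)²; places V = {2, 3, 5, 7, 11, 19, 23, 29, 31, 37, 41, ∞}.
(a,b)_23: α=2, u≡6; β=-1, v≡18 (mod 23); (6|23)=+1, (18|23)=+1; sign (−1)^0·+1^-1·+1^2 = +1.
(a,b)_19: α=-2, u≡15; β=0, v≡18 (mod 19); (15|19)=-1, (18|19)=-1; sign (−1)^0·-1^0·-1^-2 = +1.
(a,b)_∞: sgn(22533)=+, sgn(-1919005)=−, so +1.
(a,b)_37: α=7, u≡13; β=5, v≡30 (mod 37); (13|37)=-1, (30|37)=+1; sign (−1)^0·-1^5·+1^7 = -1.
(a,b)_7: α=-1, u≡3; β=4, v≡6 (mod 7); (3|7)=-1, (6|7)=-1; sign (−1)^0·-1^4·-1^-1 = -1.
(a,b)_2: α=0, β=2; u≡5, v≡3 (mod 8); ε(u)ε(v)=0·1, αω(v)=0·1, βω(u)=2·1; sum ≡ 0  ⇒  +1.
(a,b)_29: α=3, u≡16; β=2, v≡2 (mod 29); (16|29)=+1, (2|29)=-1; sign (−1)^0·+1^2·-1^3 = -1.
(a,b)_11: α=4, u≡1; β=1, v≡9 (mod 11); (1|11)=+1, (9|11)=+1; sign (−1)^0·+1^1·+1^4 = +1.
(a,b)_5: α=0, u≡2; β=1, v≡4 (mod 5); (2|5)=-1, (4|5)=+1; sign (−1)^0·-1^1·+1^0 = -1.
(a,b)_41: α=2, u≡11; β=1, v≡13 (mod 41); (11|41)=-1, (13|41)=-1; sign (−1)^0·-1^1·-1^2 = -1.
(a,b)_3: α=5, u≡2; β=0, v≡2 (mod 3); (2|3)=-1, (2|3)=-1; sign (−1)^0·-1^0·-1^5 = -1.
(a,b)_31: α=2, u≡30; β=0, v≡4 (mod 31); (30|31)=-1, (4|31)=+1; sign (−1)^0·-1^0·+1^2 = +1.
Ram(22533, -1919005) = {3, 5, 7, 29, 37, 41}; no ℚ_3-point on the conic.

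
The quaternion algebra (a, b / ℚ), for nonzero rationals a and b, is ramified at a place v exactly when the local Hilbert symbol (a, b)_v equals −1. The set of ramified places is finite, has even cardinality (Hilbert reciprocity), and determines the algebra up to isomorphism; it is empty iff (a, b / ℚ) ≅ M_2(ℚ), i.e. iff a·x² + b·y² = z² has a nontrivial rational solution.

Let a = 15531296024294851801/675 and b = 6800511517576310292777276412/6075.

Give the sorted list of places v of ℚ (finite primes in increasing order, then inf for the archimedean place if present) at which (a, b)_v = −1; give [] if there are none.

Mod squares: a ≡ 14763, b ≡ 16066029. Check v ∈ {∞, 2, 3, 5, 7, 11, 13, 19, 23, 29, 31, 37}.
v=7: a=7^1·(≡1), b=7^3·(≡1) mod 7; (1|7)=+1, (1|7)=+1; (−1)^{1·3·3}·(+1)^3·(+1)^1 = -1.
v=2: v_2(a)=0, v_2(b)=2; units ≡ 3, 5 (mod 8); ε·ε+αω+βω = 1·0+0·1+2·1 ≡ 0  ⇒  (a,b)_2 = +1.
v=37: a=37^1·(≡32), b=37^1·(≡5) mod 37; (32|37)=-1, (5|37)=-1; (−1)^{1·1·18}·(-1)^1·(-1)^1 = +1.
v=5: a=5^-2·(≡3), b=5^-2·(≡4) mod 5; (3|5)=-1, (4|5)=+1; (−1)^{-2·-2·2}·(-1)^-2·(+1)^-2 = +1.
v=23: a=23^2·(≡7), b=23^3·(≡16) mod 23; (7|23)=-1, (16|23)=+1; (−1)^{2·3·11}·(-1)^3·(+1)^2 = -1.
v=∞: 14763 > 0 and 16066029 > 0  ⇒  (a,b)_∞ = +1.
v=3: a=3^-3·(≡1), b=3^-5·(≡1) mod 3; (1|3)=+1, (1|3)=+1; (−1)^{-3·-5·1}·(+1)^-5·(+1)^-3 = -1.
v=19: a=19^3·(≡17), b=19^4·(≡5) mod 19; (17|19)=+1, (5|19)=+1; (−1)^{3·4·9}·(+1)^4·(+1)^3 = +1.
v=11: a=11^2·(≡5), b=11^2·(≡1) mod 11; (5|11)=+1, (1|11)=+1; (−1)^{2·2·5}·(+1)^2·(+1)^2 = +1.
v=31: a=31^2·(≡8), b=31^5·(≡8) mod 31; (8|31)=+1, (8|31)=+1; (−1)^{2·5·15}·(+1)^5·(+1)^2 = +1.
v=13: a=13^2·(≡8), b=13^0·(≡6) mod 13; (8|13)=-1, (6|13)=-1; (−1)^{2·0·6}·(-1)^0·(-1)^2 = +1.
v=29: a=29^2·(≡15), b=29^3·(≡18) mod 29; (15|29)=-1, (18|29)=-1; (−1)^{2·3·14}·(-1)^3·(-1)^2 = -1.
(14763, 16066029 / ℚ) ramifies at {3, 7, 23, 29}: a division algebra.

[3, 7, 23, 29]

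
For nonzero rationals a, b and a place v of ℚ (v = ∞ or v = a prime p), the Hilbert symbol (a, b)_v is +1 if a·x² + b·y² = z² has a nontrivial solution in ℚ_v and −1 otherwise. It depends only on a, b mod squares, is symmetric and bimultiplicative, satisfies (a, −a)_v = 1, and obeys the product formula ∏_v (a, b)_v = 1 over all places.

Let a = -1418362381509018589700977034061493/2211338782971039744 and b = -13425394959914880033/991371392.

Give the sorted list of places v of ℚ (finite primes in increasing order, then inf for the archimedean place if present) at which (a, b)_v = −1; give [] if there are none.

Mod squares: a ≡ -13, b ≡ -15314. Check v ∈ {∞, 2, 3, 7, 11, 13, 19, 23, 29, 31, 41, 43, 53}.
v=7: a=7^4·(≡2), b=7^2·(≡1) mod 7; (2|7)=+1, (1|7)=+1; (−1)^{4·2·3}·(+1)^2·(+1)^4 = +1.
v=19: a=19^2·(≡16), b=19^1·(≡17) mod 19; (16|19)=+1, (17|19)=+1; (−1)^{2·1·9}·(+1)^1·(+1)^2 = +1.
v=13: a=13^7·(≡10), b=13^3·(≡6) mod 13; (10|13)=+1, (6|13)=-1; (−1)^{7·3·6}·(+1)^3·(-1)^7 = -1.
v=29: a=29^0·(≡4), b=29^2·(≡27) mod 29; (4|29)=+1, (27|29)=-1; (−1)^{0·2·14}·(+1)^2·(-1)^0 = +1.
v=∞: -13 < 0 and -15314 < 0  ⇒  (a,b)_∞ = -1.
v=2: v_2(a)=-12, v_2(b)=-7; units ≡ 3, 7 (mod 8); ε·ε+αω+βω = 1·1+-12·0+-7·1 ≡ 0  ⇒  (a,b)_2 = +1.
v=31: a=31^2·(≡16), b=31^1·(≡9) mod 31; (16|31)=+1, (9|31)=+1; (−1)^{2·1·15}·(+1)^1·(+1)^2 = +1.
v=43: a=43^4·(≡33), b=43^2·(≡8) mod 43; (33|43)=-1, (8|43)=-1; (−1)^{4·2·21}·(-1)^2·(-1)^4 = +1.
v=11: a=11^-8·(≡5), b=11^-4·(≡9) mod 11; (5|11)=+1, (9|11)=+1; (−1)^{-8·-4·5}·(+1)^-4·(+1)^-8 = +1.
v=3: a=3^-2·(≡2), b=3^4·(≡1) mod 3; (2|3)=-1, (1|3)=+1; (−1)^{-2·4·1}·(-1)^4·(+1)^-2 = +1.
v=41: a=41^4·(≡38), b=41^2·(≡10) mod 41; (38|41)=-1, (10|41)=+1; (−1)^{4·2·20}·(-1)^2·(+1)^4 = +1.
v=53: a=53^2·(≡47), b=53^0·(≡3) mod 53; (47|53)=+1, (3|53)=-1; (−1)^{2·0·26}·(+1)^0·(-1)^2 = +1.
v=23: a=23^-4·(≡17), b=23^-2·(≡12) mod 23; (17|23)=-1, (12|23)=+1; (−1)^{-4·-2·11}·(-1)^-2·(+1)^-4 = +1.
(-13, -15314 / ℚ) ramifies at {13, ∞}: a division algebra.

[13, inf]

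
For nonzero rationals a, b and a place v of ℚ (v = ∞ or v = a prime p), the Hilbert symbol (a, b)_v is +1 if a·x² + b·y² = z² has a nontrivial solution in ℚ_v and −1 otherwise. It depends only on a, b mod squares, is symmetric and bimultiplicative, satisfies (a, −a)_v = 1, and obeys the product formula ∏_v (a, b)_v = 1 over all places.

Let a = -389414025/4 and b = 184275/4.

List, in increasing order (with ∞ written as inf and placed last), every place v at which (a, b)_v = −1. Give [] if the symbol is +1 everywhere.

[2, 19]

(a, b) ≡ (-209, 91) mod (ℚ^×)²; places V = {2, 3, 5, 7, 11, 13, 19, ∞}.
(a,b)_2: α=-2, β=-2; u≡7, v≡3 (mod 8); ε(u)ε(v)=1·1, αω(v)=-2·1, βω(u)=-2·0; sum ≡ 1  ⇒  -1.
(a,b)_13: α=2, u≡3; β=1, v≡11 (mod 13); (3|13)=+1, (11|13)=-1; sign (−1)^0·+1^1·-1^2 = +1.
(a,b)_19: α=1, u≡18; β=0, v≡8 (mod 19); (18|19)=-1, (8|19)=-1; sign (−1)^0·-1^0·-1^1 = -1.
(a,b)_7: α=2, u≡2; β=1, v≡3 (mod 7); (2|7)=+1, (3|7)=-1; sign (−1)^0·+1^1·-1^2 = +1.
(a,b)_3: α=2, u≡1; β=4, v≡1 (mod 3); (1|3)=+1, (1|3)=+1; sign (−1)^0·+1^4·+1^2 = +1.
(a,b)_∞: sgn(-209)=−, sgn(91)=+, so +1.
(a,b)_5: α=2, u≡1; β=2, v≡4 (mod 5); (1|5)=+1, (4|5)=+1; sign (−1)^0·+1^2·+1^2 = +1.
(a,b)_11: α=1, u≡9; β=0, v≡9 (mod 11); (9|11)=+1, (9|11)=+1; sign (−1)^0·+1^0·+1^1 = +1.
(-209, 91 / ℚ) ramifies at {2, 19}: a division algebra.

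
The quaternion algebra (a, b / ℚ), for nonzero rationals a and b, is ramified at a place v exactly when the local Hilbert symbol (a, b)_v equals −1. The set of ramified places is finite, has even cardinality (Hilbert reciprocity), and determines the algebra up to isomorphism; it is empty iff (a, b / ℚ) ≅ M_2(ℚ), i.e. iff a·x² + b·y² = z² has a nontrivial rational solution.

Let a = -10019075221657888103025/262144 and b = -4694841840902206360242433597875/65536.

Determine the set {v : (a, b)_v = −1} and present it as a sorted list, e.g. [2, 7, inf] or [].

(a, b) ≡ (-507529, -608235) mod (ℚ^×)²; places V = {2, 3, 5, 7, 11, 23, 29, 37, 41, 43, ∞}.
(a,b)_41: α=2, u≡4; β=3, v≡26 (mod 41); (4|41)=+1, (26|41)=-1; sign (−1)^0·+1^3·-1^2 = +1.
(a,b)_5: α=2, u≡1; β=3, v≡2 (mod 5); (1|5)=+1, (2|5)=-1; sign (−1)^0·+1^3·-1^2 = +1.
(a,b)_23: α=2, u≡16; β=3, v≡11 (mod 23); (16|23)=+1, (11|23)=-1; sign (−1)^0·+1^3·-1^2 = +1.
(a,b)_37: α=1, u≡34; β=2, v≡2 (mod 37); (34|37)=+1, (2|37)=-1; sign (−1)^0·+1^2·-1^1 = -1.
(a,b)_∞: sgn(-507529)=−, sgn(-608235)=−, so -1.
(a,b)_2: α=-18, β=-16; u≡7, v≡5 (mod 8); ε(u)ε(v)=1·0, αω(v)=-18·1, βω(u)=-16·0; sum ≡ 0  ⇒  +1.
(a,b)_7: α=2, u≡5; β=0, v≡2 (mod 7); (5|7)=-1, (2|7)=+1; sign (−1)^0·-1^0·+1^2 = +1.
(a,b)_29: α=1, u≡8; β=2, v≡17 (mod 29); (8|29)=-1, (17|29)=-1; sign (−1)^0·-1^2·-1^1 = -1.
(a,b)_11: α=3, u≡2; β=2, v≡6 (mod 11); (2|11)=-1, (6|11)=-1; sign (−1)^0·-1^2·-1^3 = -1.
(a,b)_3: α=4, u≡2; β=7, v≡1 (mod 3); (2|3)=-1, (1|3)=+1; sign (−1)^0·-1^7·+1^4 = -1.
(a,b)_43: α=3, u≡32; β=5, v≡19 (mod 43); (32|43)=-1, (19|43)=-1; sign (−1)^1·-1^5·-1^3 = -1.
|Ram(-507529, -608235)| = 6, even; anisotropic at {3, 11, 29, 37, 43, ∞}.

[3, 11, 29, 37, 43, inf]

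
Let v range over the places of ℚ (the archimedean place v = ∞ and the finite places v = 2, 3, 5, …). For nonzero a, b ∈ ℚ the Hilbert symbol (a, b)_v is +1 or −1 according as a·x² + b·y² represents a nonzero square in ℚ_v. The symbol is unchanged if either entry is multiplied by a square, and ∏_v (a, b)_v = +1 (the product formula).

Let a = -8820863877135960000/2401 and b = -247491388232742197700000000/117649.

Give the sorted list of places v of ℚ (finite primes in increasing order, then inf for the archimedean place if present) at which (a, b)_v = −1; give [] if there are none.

[17, 41, 47, inf]

Mod squares: a ≡ -15757079, b ≡ -19649077513. Check v ∈ {∞, 2, 3, 5, 7, 13, 17, 29, 37, 41, 43, 47}.
v=37: a=37^1·(≡1), b=37^1·(≡21) mod 37; (1|37)=+1, (21|37)=+1; (−1)^{1·1·18}·(+1)^1·(+1)^1 = +1.
v=43: a=43^2·(≡6), b=43^3·(≡18) mod 43; (6|43)=+1, (18|43)=-1; (−1)^{2·3·21}·(+1)^3·(-1)^2 = +1.
v=41: a=41^1·(≡35), b=41^1·(≡2) mod 41; (35|41)=-1, (2|41)=+1; (−1)^{1·1·20}·(-1)^1·(+1)^1 = -1.
v=2: v_2(a)=6, v_2(b)=8; units ≡ 1, 7 (mod 8); ε·ε+αω+βω = 0·1+6·0+8·0 ≡ 0  ⇒  (a,b)_2 = +1.
v=17: a=17^1·(≡16), b=17^1·(≡10) mod 17; (16|17)=+1, (10|17)=-1; (−1)^{1·1·8}·(+1)^1·(-1)^1 = -1.
v=7: a=7^-4·(≡6), b=7^-6·(≡5) mod 7; (6|7)=-1, (5|7)=-1; (−1)^{-4·-6·3}·(-1)^-6·(-1)^-4 = +1.
v=13: a=13^1·(≡2), b=13^1·(≡11) mod 13; (2|13)=-1, (11|13)=-1; (−1)^{1·1·6}·(-1)^1·(-1)^1 = +1.
v=∞: -15757079 < 0 and -19649077513 < 0  ⇒  (a,b)_∞ = -1.
v=5: a=5^4·(≡4), b=5^8·(≡2) mod 5; (4|5)=+1, (2|5)=-1; (−1)^{4·8·2}·(+1)^8·(-1)^4 = +1.
v=47: a=47^1·(≡44), b=47^1·(≡41) mod 47; (44|47)=-1, (41|47)=-1; (−1)^{1·1·23}·(-1)^1·(-1)^1 = -1.
v=29: a=29^2·(≡25), b=29^3·(≡17) mod 29; (25|29)=+1, (17|29)=-1; (−1)^{2·3·14}·(+1)^3·(-1)^2 = +1.
v=3: a=3^2·(≡1), b=3^4·(≡2) mod 3; (1|3)=+1, (2|3)=-1; (−1)^{2·4·1}·(+1)^4·(-1)^2 = +1.
|Ram(-15757079, -19649077513)| = 4, even; anisotropic at {17, 41, 47, ∞}.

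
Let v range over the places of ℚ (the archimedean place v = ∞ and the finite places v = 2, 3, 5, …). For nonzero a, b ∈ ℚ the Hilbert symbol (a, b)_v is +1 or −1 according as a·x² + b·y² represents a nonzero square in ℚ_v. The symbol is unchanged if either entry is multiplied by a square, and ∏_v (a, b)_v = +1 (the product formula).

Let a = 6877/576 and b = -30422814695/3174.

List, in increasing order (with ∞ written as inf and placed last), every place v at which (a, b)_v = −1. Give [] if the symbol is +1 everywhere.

[2, 5, 7, 13]

(a, b) ≡ (13, -2730) mod (ℚ^×)²; places V = {2, 3, 5, 7, 13, 17, 23, 37, ∞}.
(a,b)_7: α=0, u≡5; β=1, v≡4 (mod 7); (5|7)=-1, (4|7)=+1; sign (−1)^0·-1^1·+1^0 = -1.
(a,b)_3: α=-2, u≡1; β=-1, v≡2 (mod 3); (1|3)=+1, (2|3)=-1; sign (−1)^0·+1^-1·-1^-2 = +1.
(a,b)_∞: sgn(13)=+, sgn(-2730)=−, so +1.
(a,b)_2: α=-6, β=-1; u≡5, v≡3 (mod 8); ε(u)ε(v)=0·1, αω(v)=-6·1, βω(u)=-1·1; sum ≡ 1  ⇒  -1.
(a,b)_13: α=1, u≡12; β=3, v≡11 (mod 13); (12|13)=+1, (11|13)=-1; sign (−1)^0·+1^3·-1^1 = -1.
(a,b)_37: α=0, u≡35; β=2, v≡6 (mod 37); (35|37)=-1, (6|37)=-1; sign (−1)^0·-1^2·-1^0 = +1.
(a,b)_17: α=0, u≡4; β=2, v≡14 (mod 17); (4|17)=+1, (14|17)=-1; sign (−1)^0·+1^2·-1^0 = +1.
(a,b)_5: α=0, u≡2; β=1, v≡4 (mod 5); (2|5)=-1, (4|5)=+1; sign (−1)^0·-1^1·+1^0 = -1.
(a,b)_23: α=2, u≡13; β=-2, v≡5 (mod 23); (13|23)=+1, (5|23)=-1; sign (−1)^0·+1^-2·-1^2 = +1.
(13, -2730 / ℚ) ramifies at {2, 5, 7, 13}: a division algebra.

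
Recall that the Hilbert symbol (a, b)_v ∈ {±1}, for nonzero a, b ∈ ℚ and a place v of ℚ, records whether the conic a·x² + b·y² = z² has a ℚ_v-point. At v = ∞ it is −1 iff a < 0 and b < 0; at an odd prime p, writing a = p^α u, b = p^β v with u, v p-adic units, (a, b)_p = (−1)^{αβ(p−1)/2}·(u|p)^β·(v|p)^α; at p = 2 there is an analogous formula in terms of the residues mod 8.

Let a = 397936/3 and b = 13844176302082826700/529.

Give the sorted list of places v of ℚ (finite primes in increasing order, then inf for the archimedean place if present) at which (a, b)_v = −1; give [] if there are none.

(a, b) ≡ (74613, 3003) mod (ℚ^×)²; places V = {2, 3, 5, 7, 11, 13, 17, 19, 23, ∞}.
(a,b)_11: α=1, u≡10; β=3, v≡9 (mod 11); (10|11)=-1, (9|11)=+1; sign (−1)^1·-1^3·+1^1 = +1.
(a,b)_23: α=0, u≡12; β=-2, v≡12 (mod 23); (12|23)=+1, (12|23)=+1; sign (−1)^0·+1^-2·+1^0 = +1.
(a,b)_5: α=0, u≡2; β=2, v≡2 (mod 5); (2|5)=-1, (2|5)=-1; sign (−1)^0·-1^2·-1^0 = +1.
(a,b)_19: α=1, u≡2; β=2, v≡9 (mod 19); (2|19)=-1, (9|19)=+1; sign (−1)^0·-1^2·+1^1 = +1.
(a,b)_∞: sgn(74613)=+, sgn(3003)=+, so +1.
(a,b)_2: α=4, β=2; u≡5, v≡3 (mod 8); ε(u)ε(v)=0·1, αω(v)=4·1, βω(u)=2·1; sum ≡ 0  ⇒  +1.
(a,b)_13: α=0, u≡2; β=3, v≡12 (mod 13); (2|13)=-1, (12|13)=+1; sign (−1)^0·-1^3·+1^0 = -1.
(a,b)_3: α=-1, u≡1; β=3, v≡2 (mod 3); (1|3)=+1, (2|3)=-1; sign (−1)^1·+1^3·-1^-1 = +1.
(a,b)_17: α=1, u≡11; β=2, v≡6 (mod 17); (11|17)=-1, (6|17)=-1; sign (−1)^0·-1^2·-1^1 = -1.
(a,b)_7: α=1, u≡5; β=5, v≡4 (mod 7); (5|7)=-1, (4|7)=+1; sign (−1)^1·-1^5·+1^1 = +1.
Ram(74613, 3003) = {13, 17}; no ℚ_13-point on the conic.

[13, 17]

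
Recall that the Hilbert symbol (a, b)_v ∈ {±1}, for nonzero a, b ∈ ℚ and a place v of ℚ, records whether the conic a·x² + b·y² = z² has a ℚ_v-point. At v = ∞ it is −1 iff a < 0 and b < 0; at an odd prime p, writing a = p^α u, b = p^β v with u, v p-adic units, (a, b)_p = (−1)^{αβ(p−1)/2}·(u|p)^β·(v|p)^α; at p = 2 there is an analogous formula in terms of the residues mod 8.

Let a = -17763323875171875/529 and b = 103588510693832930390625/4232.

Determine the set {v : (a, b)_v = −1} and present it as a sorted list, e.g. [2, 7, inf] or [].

(a, b) ≡ (-51051, 4290) mod (ℚ^×)²; places V = {2, 3, 5, 7, 11, 13, 17, 23, ∞}.
(a,b)_11: α=5, u≡4; β=7, v≡9 (mod 11); (4|11)=+1, (9|11)=+1; sign (−1)^1·+1^7·+1^5 = -1.
(a,b)_23: α=-2, u≡2; β=-2, v≡8 (mod 23); (2|23)=+1, (8|23)=+1; sign (−1)^0·+1^-2·+1^-2 = +1.
(a,b)_3: α=3, u≡2; β=7, v≡2 (mod 3); (2|3)=-1, (2|3)=-1; sign (−1)^1·-1^7·-1^3 = -1.
(a,b)_17: α=1, u≡5; β=2, v≡5 (mod 17); (5|17)=-1, (5|17)=-1; sign (−1)^0·-1^2·-1^1 = -1.
(a,b)_7: α=1, u≡2; β=2, v≡5 (mod 7); (2|7)=+1, (5|7)=-1; sign (−1)^0·+1^2·-1^1 = -1.
(a,b)_2: α=0, β=-3; u≡5, v≡1 (mod 8); ε(u)ε(v)=0·0, αω(v)=0·0, βω(u)=-3·1; sum ≡ 1  ⇒  -1.
(a,b)_5: α=6, u≡1; β=7, v≡2 (mod 5); (1|5)=+1, (2|5)=-1; sign (−1)^0·+1^7·-1^6 = +1.
(a,b)_∞: sgn(-51051)=−, sgn(4290)=+, so +1.
(a,b)_13: α=3, u≡3; β=3, v≡7 (mod 13); (3|13)=+1, (7|13)=-1; sign (−1)^0·+1^3·-1^3 = -1.
(-51051, 4290 / ℚ) ramifies at {2, 3, 7, 11, 13, 17}: a division algebra.

[2, 3, 7, 11, 13, 17]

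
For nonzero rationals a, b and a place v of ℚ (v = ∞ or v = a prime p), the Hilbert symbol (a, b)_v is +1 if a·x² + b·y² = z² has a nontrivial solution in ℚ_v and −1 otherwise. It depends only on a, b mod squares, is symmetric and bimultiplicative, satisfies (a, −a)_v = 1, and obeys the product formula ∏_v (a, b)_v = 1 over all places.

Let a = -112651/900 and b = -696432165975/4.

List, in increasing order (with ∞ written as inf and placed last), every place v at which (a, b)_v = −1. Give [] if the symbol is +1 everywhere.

[13, 19, 29, inf]

(a, b) ≡ (-19, -2639) mod (ℚ^×)²; places V = {2, 3, 5, 7, 11, 13, 19, 29, ∞}.
(a,b)_13: α=0, u≡11; β=1, v≡2 (mod 13); (11|13)=-1, (2|13)=-1; sign (−1)^0·-1^1·-1^0 = -1.
(a,b)_29: α=0, u≡14; β=1, v≡4 (mod 29); (14|29)=-1, (4|29)=+1; sign (−1)^0·-1^1·+1^0 = -1.
(a,b)_3: α=-2, u≡2; β=4, v≡1 (mod 3); (2|3)=-1, (1|3)=+1; sign (−1)^0·-1^4·+1^-2 = +1.
(a,b)_5: α=-2, u≡4; β=2, v≡4 (mod 5); (4|5)=+1, (4|5)=+1; sign (−1)^0·+1^2·+1^-2 = +1.
(a,b)_19: α=1, u≡8; β=4, v≡15 (mod 19); (8|19)=-1, (15|19)=-1; sign (−1)^0·-1^4·-1^1 = -1.
(a,b)_11: α=2, u≡9; β=0, v≡1 (mod 11); (9|11)=+1, (1|11)=+1; sign (−1)^0·+1^0·+1^2 = +1.
(a,b)_7: α=2, u≡1; β=1, v≡1 (mod 7); (1|7)=+1, (1|7)=+1; sign (−1)^0·+1^1·+1^2 = +1.
(a,b)_2: α=-2, β=-2; u≡5, v≡1 (mod 8); ε(u)ε(v)=0·0, αω(v)=-2·0, βω(u)=-2·1; sum ≡ 0  ⇒  +1.
(a,b)_∞: sgn(-19)=−, sgn(-2639)=−, so -1.
|Ram(-19, -2639)| = 4, even; anisotropic at {13, 19, 29, ∞}.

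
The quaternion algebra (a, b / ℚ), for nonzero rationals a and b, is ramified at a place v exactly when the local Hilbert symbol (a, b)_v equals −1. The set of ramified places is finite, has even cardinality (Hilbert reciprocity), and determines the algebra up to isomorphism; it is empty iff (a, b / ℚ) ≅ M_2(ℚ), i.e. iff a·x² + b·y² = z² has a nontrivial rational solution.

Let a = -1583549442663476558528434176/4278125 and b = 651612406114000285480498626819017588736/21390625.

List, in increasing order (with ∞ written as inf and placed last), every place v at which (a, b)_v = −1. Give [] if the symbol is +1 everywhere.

[2, 7, 23, 29]

(a, b) ≡ (-23345, 182091) mod (ℚ^×)²; places V = {2, 3, 5, 7, 11, 13, 23, 29, 37, 59, ∞}.
(a,b)_37: α=-2, u≡17; β=-2, v≡29 (mod 37); (17|37)=-1, (29|37)=-1; sign (−1)^0·-1^-2·-1^-2 = +1.
(a,b)_13: α=2, u≡12; β=3, v≡2 (mod 13); (12|13)=+1, (2|13)=-1; sign (−1)^0·+1^3·-1^2 = +1.
(a,b)_7: α=5, u≡1; β=7, v≡1 (mod 7); (1|7)=+1, (1|7)=+1; sign (−1)^1·+1^7·+1^5 = -1.
(a,b)_3: α=2, u≡1; β=3, v≡1 (mod 3); (1|3)=+1, (1|3)=+1; sign (−1)^0·+1^3·+1^2 = +1.
(a,b)_23: α=3, u≡7; β=5, v≡5 (mod 23); (7|23)=-1, (5|23)=-1; sign (−1)^1·-1^5·-1^3 = -1.
(a,b)_29: α=3, u≡24; β=5, v≡15 (mod 29); (24|29)=+1, (15|29)=-1; sign (−1)^0·+1^5·-1^3 = -1.
(a,b)_11: α=4, u≡2; β=6, v≡2 (mod 11); (2|11)=-1, (2|11)=-1; sign (−1)^0·-1^6·-1^4 = +1.
(a,b)_∞: sgn(-23345)=−, sgn(182091)=+, so +1.
(a,b)_5: α=-5, u≡1; β=-6, v≡4 (mod 5); (1|5)=+1, (4|5)=+1; sign (−1)^0·+1^-6·+1^-5 = +1.
(a,b)_59: α=2, u≡16; β=2, v≡5 (mod 59); (16|59)=+1, (5|59)=+1; sign (−1)^0·+1^2·+1^2 = +1.
(a,b)_2: α=12, β=14; u≡7, v≡3 (mod 8); ε(u)ε(v)=1·1, αω(v)=12·1, βω(u)=14·0; sum ≡ 1  ⇒  -1.
Ram(-23345, 182091) = {2, 7, 23, 29}; no ℚ_2-point on the conic.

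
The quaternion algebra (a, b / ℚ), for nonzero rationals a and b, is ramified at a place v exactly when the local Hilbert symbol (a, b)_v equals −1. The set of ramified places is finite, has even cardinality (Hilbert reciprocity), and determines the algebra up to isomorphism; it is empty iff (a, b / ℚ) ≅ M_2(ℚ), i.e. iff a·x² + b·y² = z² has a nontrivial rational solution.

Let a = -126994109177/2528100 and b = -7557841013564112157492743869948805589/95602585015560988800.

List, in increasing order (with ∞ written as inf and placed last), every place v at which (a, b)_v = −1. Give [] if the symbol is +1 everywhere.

[2, 11, 41, inf]

Mod squares: a ≡ -893513, b ≡ -48346298. Check v ∈ {∞, 2, 3, 5, 7, 11, 13, 17, 19, 29, 31, 37, 41, 43, 53}.
v=29: a=29^2·(≡22), b=29^4·(≡8) mod 29; (22|29)=+1, (8|29)=-1; (−1)^{2·4·14}·(+1)^4·(-1)^2 = +1.
v=∞: -893513 < 0 and -48346298 < 0  ⇒  (a,b)_∞ = -1.
v=7: a=7^0·(≡2), b=7^3·(≡5) mod 7; (2|7)=+1, (5|7)=-1; (−1)^{0·3·3}·(+1)^3·(-1)^0 = +1.
v=37: a=37^1·(≡33), b=37^4·(≡16) mod 37; (33|37)=+1, (16|37)=+1; (−1)^{1·4·18}·(+1)^4·(+1)^1 = +1.
v=2: v_2(a)=-2, v_2(b)=-7; units ≡ 7, 3 (mod 8); ε·ε+αω+βω = 1·1+-2·1+-7·0 ≡ 1  ⇒  (a,b)_2 = -1.
v=3: a=3^-2·(≡1), b=3^-6·(≡1) mod 3; (1|3)=+1, (1|3)=+1; (−1)^{-2·-6·1}·(+1)^-6·(+1)^-2 = +1.
v=13: a=13^2·(≡9), b=13^5·(≡4) mod 13; (9|13)=+1, (4|13)=+1; (−1)^{2·5·6}·(+1)^5·(+1)^2 = +1.
v=5: a=5^-2·(≡2), b=5^-2·(≡3) mod 5; (2|5)=-1, (3|5)=-1; (−1)^{-2·-2·2}·(-1)^-2·(-1)^-2 = +1.
v=43: a=43^0·(≡34), b=43^-2·(≡21) mod 43; (34|43)=-1, (21|43)=+1; (−1)^{0·-2·21}·(-1)^-2·(+1)^0 = +1.
v=19: a=19^1·(≡9), b=19^3·(≡8) mod 19; (9|19)=+1, (8|19)=-1; (−1)^{1·3·9}·(+1)^3·(-1)^1 = +1.
v=41: a=41^1·(≡14), b=41^3·(≡33) mod 41; (14|41)=-1, (33|41)=+1; (−1)^{1·3·20}·(-1)^3·(+1)^1 = -1.
v=17: a=17^0·(≡14), b=17^2·(≡16) mod 17; (14|17)=-1, (16|17)=+1; (−1)^{0·2·8}·(-1)^2·(+1)^0 = +1.
v=53: a=53^-2·(≡26), b=53^-6·(≡47) mod 53; (26|53)=-1, (47|53)=+1; (−1)^{-2·-6·26}·(-1)^-6·(+1)^-2 = +1.
v=11: a=11^0·(≡7), b=11^1·(≡4) mod 11; (7|11)=-1, (4|11)=+1; (−1)^{0·1·5}·(-1)^1·(+1)^0 = -1.
v=31: a=31^1·(≡19), b=31^3·(≡23) mod 31; (19|31)=+1, (23|31)=-1; (−1)^{1·3·15}·(+1)^3·(-1)^1 = +1.
(-893513, -48346298 / ℚ) ramifies at {2, 11, 41, ∞}: a division algebra.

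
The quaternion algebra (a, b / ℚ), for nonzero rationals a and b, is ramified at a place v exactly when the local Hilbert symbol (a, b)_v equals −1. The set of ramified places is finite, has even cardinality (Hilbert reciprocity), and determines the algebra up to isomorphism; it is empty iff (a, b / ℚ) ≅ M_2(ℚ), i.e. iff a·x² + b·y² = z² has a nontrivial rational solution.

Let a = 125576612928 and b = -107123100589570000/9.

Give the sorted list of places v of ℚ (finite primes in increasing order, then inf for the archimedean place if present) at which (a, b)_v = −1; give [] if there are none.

[3, 29]

(a, b) ≡ (897, -493) mod (ℚ^×)²; places V = {2, 3, 5, 13, 17, 23, 29, ∞}.
(a,b)_3: α=3, u≡2; β=-2, v≡2 (mod 3); (2|3)=-1, (2|3)=-1; sign (−1)^0·-1^-2·-1^3 = -1.
(a,b)_5: α=0, u≡3; β=4, v≡2 (mod 5); (3|5)=-1, (2|5)=-1; sign (−1)^0·-1^4·-1^0 = +1.
(a,b)_2: α=6, β=4; u≡1, v≡3 (mod 8); ε(u)ε(v)=0·1, αω(v)=6·1, βω(u)=4·0; sum ≡ 0  ⇒  +1.
(a,b)_17: α=2, u≡13; β=3, v≡6 (mod 17); (13|17)=+1, (6|17)=-1; sign (−1)^0·+1^3·-1^2 = +1.
(a,b)_13: α=1, u≡3; β=2, v≡3 (mod 13); (3|13)=+1, (3|13)=+1; sign (−1)^0·+1^2·+1^1 = +1.
(a,b)_29: α=2, u≡21; β=3, v≡18 (mod 29); (21|29)=-1, (18|29)=-1; sign (−1)^0·-1^3·-1^2 = -1.
(a,b)_23: α=1, u≡13; β=2, v≡8 (mod 23); (13|23)=+1, (8|23)=+1; sign (−1)^0·+1^2·+1^1 = +1.
(a,b)_∞: sgn(897)=+, sgn(-493)=−, so +1.
(897, -493 / ℚ) ramifies at {3, 29}: a division algebra.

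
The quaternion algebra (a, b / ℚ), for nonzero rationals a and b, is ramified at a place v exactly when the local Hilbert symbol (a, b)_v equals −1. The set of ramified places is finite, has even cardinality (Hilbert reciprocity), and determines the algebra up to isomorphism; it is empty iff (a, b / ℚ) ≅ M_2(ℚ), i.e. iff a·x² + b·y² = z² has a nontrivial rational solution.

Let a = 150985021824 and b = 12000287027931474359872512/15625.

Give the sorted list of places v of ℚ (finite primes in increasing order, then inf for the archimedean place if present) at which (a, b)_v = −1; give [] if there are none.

[17, 19]

(a, b) ≡ (646, 1547) mod (ℚ^×)²; places V = {2, 3, 5, 7, 13, 17, 19, ∞}.
(a,b)_13: α=2, u≡12; β=5, v≡6 (mod 13); (12|13)=+1, (6|13)=-1; sign (−1)^0·+1^5·-1^2 = +1.
(a,b)_19: α=1, u≡13; β=2, v≡14 (mod 19); (13|19)=-1, (14|19)=-1; sign (−1)^0·-1^2·-1^1 = -1.
(a,b)_∞: sgn(646)=+, sgn(1547)=+, so +1.
(a,b)_17: α=1, u≡15; β=3, v≡14 (mod 17); (15|17)=+1, (14|17)=-1; sign (−1)^0·+1^3·-1^1 = -1.
(a,b)_7: α=4, u≡4; β=11, v≡2 (mod 7); (4|7)=+1, (2|7)=+1; sign (−1)^0·+1^11·+1^4 = +1.
(a,b)_2: α=7, β=10; u≡3, v≡3 (mod 8); ε(u)ε(v)=1·1, αω(v)=7·1, βω(u)=10·1; sum ≡ 0  ⇒  +1.
(a,b)_5: α=0, u≡4; β=-6, v≡2 (mod 5); (4|5)=+1, (2|5)=-1; sign (−1)^0·+1^-6·-1^0 = +1.
(a,b)_3: α=2, u≡1; β=2, v≡2 (mod 3); (1|3)=+1, (2|3)=-1; sign (−1)^0·+1^2·-1^2 = +1.
Ram(646, 1547) = {17, 19}; no ℚ_17-point on the conic.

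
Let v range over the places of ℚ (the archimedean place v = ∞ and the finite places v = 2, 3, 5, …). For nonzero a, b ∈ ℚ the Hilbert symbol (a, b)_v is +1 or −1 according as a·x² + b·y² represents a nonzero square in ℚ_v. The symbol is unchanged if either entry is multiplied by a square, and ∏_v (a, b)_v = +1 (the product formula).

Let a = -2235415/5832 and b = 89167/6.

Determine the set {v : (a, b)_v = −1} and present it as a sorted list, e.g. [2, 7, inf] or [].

(a, b) ≡ (-15470, 1482) mod (ℚ^×)²; places V = {2, 3, 5, 7, 13, 17, 19, ∞}.
(a,b)_13: α=1, u≡6; β=1, v≡10 (mod 13); (6|13)=-1, (10|13)=+1; sign (−1)^0·-1^1·+1^1 = -1.
(a,b)_17: α=3, u≡4; β=0, v≡6 (mod 17); (4|17)=+1, (6|17)=-1; sign (−1)^0·+1^0·-1^3 = -1.
(a,b)_∞: sgn(-15470)=−, sgn(1482)=+, so +1.
(a,b)_2: α=-3, β=-1; u≡1, v≡5 (mod 8); ε(u)ε(v)=0·0, αω(v)=-3·1, βω(u)=-1·0; sum ≡ 1  ⇒  -1.
(a,b)_19: α=0, u≡8; β=3, v≡18 (mod 19); (8|19)=-1, (18|19)=-1; sign (−1)^0·-1^3·-1^0 = -1.
(a,b)_5: α=1, u≡1; β=0, v≡2 (mod 5); (1|5)=+1, (2|5)=-1; sign (−1)^0·+1^0·-1^1 = -1.
(a,b)_7: α=1, u≡2; β=0, v≡6 (mod 7); (2|7)=+1, (6|7)=-1; sign (−1)^0·+1^0·-1^1 = -1.
(a,b)_3: α=-6, u≡1; β=-1, v≡2 (mod 3); (1|3)=+1, (2|3)=-1; sign (−1)^0·+1^-1·-1^-6 = +1.
Ram(-15470, 1482) = {2, 5, 7, 13, 17, 19}; no ℚ_2-point on the conic.

[2, 5, 7, 13, 17, 19]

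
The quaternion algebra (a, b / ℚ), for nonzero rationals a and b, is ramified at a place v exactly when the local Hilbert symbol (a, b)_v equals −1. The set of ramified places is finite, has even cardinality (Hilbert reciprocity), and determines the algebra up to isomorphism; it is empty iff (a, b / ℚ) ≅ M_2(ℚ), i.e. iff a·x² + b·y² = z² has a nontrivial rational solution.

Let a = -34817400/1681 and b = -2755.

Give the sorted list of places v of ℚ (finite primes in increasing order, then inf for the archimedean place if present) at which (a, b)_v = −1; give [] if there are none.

[2, 23, 29, inf]

Mod squares: a ≡ -46, b ≡ -2755. Check v ∈ {∞, 2, 3, 5, 19, 23, 29, 41}.
v=5: a=5^2·(≡4), b=5^1·(≡4) mod 5; (4|5)=+1, (4|5)=+1; (−1)^{2·1·2}·(+1)^1·(+1)^2 = +1.
v=41: a=41^-2·(≡5), b=41^0·(≡33) mod 41; (5|41)=+1, (33|41)=+1; (−1)^{-2·0·20}·(+1)^0·(+1)^-2 = +1.
v=2: v_2(a)=3, v_2(b)=0; units ≡ 1, 5 (mod 8); ε·ε+αω+βω = 0·0+3·1+0·0 ≡ 1  ⇒  (a,b)_2 = -1.
v=19: a=19^0·(≡9), b=19^1·(≡7) mod 19; (9|19)=+1, (7|19)=+1; (−1)^{0·1·9}·(+1)^1·(+1)^0 = +1.
v=∞: -46 < 0 and -2755 < 0  ⇒  (a,b)_∞ = -1.
v=29: a=29^2·(≡17), b=29^1·(≡21) mod 29; (17|29)=-1, (21|29)=-1; (−1)^{2·1·14}·(-1)^1·(-1)^2 = -1.
v=23: a=23^1·(≡7), b=23^0·(≡5) mod 23; (7|23)=-1, (5|23)=-1; (−1)^{1·0·11}·(-1)^0·(-1)^1 = -1.
v=3: a=3^2·(≡2), b=3^0·(≡2) mod 3; (2|3)=-1, (2|3)=-1; (−1)^{2·0·1}·(-1)^0·(-1)^2 = +1.
(-46, -2755 / ℚ) ramifies at {2, 23, 29, ∞}: a division algebra.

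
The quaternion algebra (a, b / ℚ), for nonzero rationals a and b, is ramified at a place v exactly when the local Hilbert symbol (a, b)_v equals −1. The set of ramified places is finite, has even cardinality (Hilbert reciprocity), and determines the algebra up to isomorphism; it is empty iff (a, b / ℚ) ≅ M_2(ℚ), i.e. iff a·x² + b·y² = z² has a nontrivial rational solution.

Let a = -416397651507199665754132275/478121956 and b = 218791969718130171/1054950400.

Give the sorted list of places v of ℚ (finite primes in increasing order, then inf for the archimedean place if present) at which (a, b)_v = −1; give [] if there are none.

Mod squares: a ≡ -731, b ≡ 824619. Check v ∈ {∞, 2, 3, 5, 7, 11, 13, 17, 19, 23, 29, 37, 43}.
v=23: a=23^2·(≡11), b=23^1·(≡10) mod 23; (11|23)=-1, (10|23)=-1; (−1)^{2·1·11}·(-1)^1·(-1)^2 = -1.
v=13: a=13^-2·(≡9), b=13^0·(≡9) mod 13; (9|13)=+1, (9|13)=+1; (−1)^{-2·0·6}·(+1)^0·(+1)^-2 = +1.
v=2: v_2(a)=-2, v_2(b)=-10; units ≡ 5, 3 (mod 8); ε·ε+αω+βω = 0·1+-2·1+-10·1 ≡ 0  ⇒  (a,b)_2 = +1.
v=11: a=11^2·(≡2), b=11^6·(≡3) mod 11; (2|11)=-1, (3|11)=+1; (−1)^{2·6·5}·(-1)^6·(+1)^2 = +1.
v=19: a=19^2·(≡12), b=19^1·(≡11) mod 19; (12|19)=-1, (11|19)=+1; (−1)^{2·1·9}·(-1)^1·(+1)^2 = -1.
v=3: a=3^6·(≡1), b=3^5·(≡1) mod 3; (1|3)=+1, (1|3)=+1; (−1)^{6·5·1}·(+1)^5·(+1)^6 = +1.
v=29: a=29^-4·(≡7), b=29^-2·(≡24) mod 29; (7|29)=+1, (24|29)=+1; (−1)^{-4·-2·14}·(+1)^-2·(+1)^-4 = +1.
v=43: a=43^5·(≡30), b=43^2·(≡27) mod 43; (30|43)=-1, (27|43)=-1; (−1)^{5·2·21}·(-1)^2·(-1)^5 = -1.
v=17: a=17^3·(≡13), b=17^1·(≡7) mod 17; (13|17)=+1, (7|17)=-1; (−1)^{3·1·8}·(+1)^1·(-1)^3 = -1.
v=37: a=37^2·(≡7), b=37^1·(≡17) mod 37; (7|37)=+1, (17|37)=-1; (−1)^{2·1·18}·(+1)^1·(-1)^2 = +1.
v=7: a=7^0·(≡2), b=7^-2·(≡6) mod 7; (2|7)=+1, (6|7)=-1; (−1)^{0·-2·3}·(+1)^-2·(-1)^0 = +1.
v=∞: -731 < 0 and 824619 > 0  ⇒  (a,b)_∞ = +1.
v=5: a=5^2·(≡4), b=5^-2·(≡1) mod 5; (4|5)=+1, (1|5)=+1; (−1)^{2·-2·2}·(+1)^-2·(+1)^2 = +1.
(-731, 824619 / ℚ) ramifies at {17, 19, 23, 43}: a division algebra.

[17, 19, 23, 43]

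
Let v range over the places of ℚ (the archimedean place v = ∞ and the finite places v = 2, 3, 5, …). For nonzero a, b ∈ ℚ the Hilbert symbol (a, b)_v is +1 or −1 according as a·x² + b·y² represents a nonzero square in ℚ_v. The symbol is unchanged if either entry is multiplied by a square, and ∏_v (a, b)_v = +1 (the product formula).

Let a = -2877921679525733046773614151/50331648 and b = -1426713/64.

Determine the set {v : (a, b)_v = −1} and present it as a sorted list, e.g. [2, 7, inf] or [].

[2, 3, 13, 23, 29, inf]

Mod squares: a ≡ -528333, b ≡ -2697. Check v ∈ {∞, 2, 3, 13, 19, 23, 29, 31}.
v=3: a=3^-1·(≡1), b=3^1·(≡1) mod 3; (1|3)=+1, (1|3)=+1; (−1)^{-1·1·1}·(+1)^1·(+1)^-1 = -1.
v=13: a=13^3·(≡12), b=13^0·(≡2) mod 13; (12|13)=+1, (2|13)=-1; (−1)^{3·0·6}·(+1)^0·(-1)^3 = -1.
v=29: a=29^4·(≡11), b=29^1·(≡22) mod 29; (11|29)=-1, (22|29)=+1; (−1)^{4·1·14}·(-1)^1·(+1)^4 = -1.
v=31: a=31^5·(≡1), b=31^1·(≡6) mod 31; (1|31)=+1, (6|31)=-1; (−1)^{5·1·15}·(+1)^1·(-1)^5 = +1.
v=23: a=23^7·(≡6), b=23^2·(≡15) mod 23; (6|23)=+1, (15|23)=-1; (−1)^{7·2·11}·(+1)^2·(-1)^7 = -1.
v=∞: -528333 < 0 and -2697 < 0  ⇒  (a,b)_∞ = -1.
v=2: v_2(a)=-24, v_2(b)=-6; units ≡ 3, 7 (mod 8); ε·ε+αω+βω = 1·1+-24·0+-6·1 ≡ 1  ⇒  (a,b)_2 = -1.
v=19: a=19^1·(≡1), b=19^0·(≡5) mod 19; (1|19)=+1, (5|19)=+1; (−1)^{1·0·9}·(+1)^0·(+1)^1 = +1.
(-528333, -2697 / ℚ) ramifies at {2, 3, 13, 23, 29, ∞}: a division algebra.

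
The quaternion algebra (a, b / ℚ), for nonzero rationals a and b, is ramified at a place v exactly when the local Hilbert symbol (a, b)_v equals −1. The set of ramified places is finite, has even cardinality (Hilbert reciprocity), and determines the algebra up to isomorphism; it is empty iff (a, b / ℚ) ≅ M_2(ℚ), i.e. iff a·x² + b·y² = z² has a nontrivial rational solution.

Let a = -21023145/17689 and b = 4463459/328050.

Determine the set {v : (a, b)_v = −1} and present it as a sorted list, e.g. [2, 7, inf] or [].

[2, 5]

Mod squares: a ≡ -2145, b ≡ 22. Check v ∈ {∞, 2, 3, 5, 7, 11, 13, 19}.
v=3: a=3^5·(≡2), b=3^-8·(≡1) mod 3; (2|3)=-1, (1|3)=+1; (−1)^{5·-8·1}·(-1)^-8·(+1)^5 = +1.
v=19: a=19^-2·(≡15), b=19^0·(≡10) mod 19; (15|19)=-1, (10|19)=-1; (−1)^{-2·0·9}·(-1)^0·(-1)^-2 = +1.
v=2: v_2(a)=0, v_2(b)=-1; units ≡ 7, 3 (mod 8); ε·ε+αω+βω = 1·1+0·1+-1·0 ≡ 1  ⇒  (a,b)_2 = -1.
v=5: a=5^1·(≡4), b=5^-2·(≡2) mod 5; (4|5)=+1, (2|5)=-1; (−1)^{1·-2·2}·(+1)^-2·(-1)^1 = -1.
v=13: a=13^1·(≡1), b=13^2·(≡1) mod 13; (1|13)=+1, (1|13)=+1; (−1)^{1·2·6}·(+1)^2·(+1)^1 = +1.
v=7: a=7^-2·(≡1), b=7^4·(≡2) mod 7; (1|7)=+1, (2|7)=+1; (−1)^{-2·4·3}·(+1)^4·(+1)^-2 = +1.
v=∞: -2145 < 0 and 22 > 0  ⇒  (a,b)_∞ = +1.
v=11: a=11^3·(≡1), b=11^1·(≡7) mod 11; (1|11)=+1, (7|11)=-1; (−1)^{3·1·5}·(+1)^1·(-1)^3 = +1.
Ram(-2145, 22) = {2, 5}; no ℚ_2-point on the conic.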